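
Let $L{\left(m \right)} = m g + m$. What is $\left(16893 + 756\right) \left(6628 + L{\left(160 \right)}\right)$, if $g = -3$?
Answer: $111329892$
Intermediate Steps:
$L{\left(m \right)} = - 2 m$ ($L{\left(m \right)} = m \left(-3\right) + m = - 3 m + m = - 2 m$)
$\left(16893 + 756\right) \left(6628 + L{\left(160 \right)}\right) = \left(16893 + 756\right) \left(6628 - 320\right) = 17649 \left(6628 - 320\right) = 17649 \cdot 6308 = 111329892$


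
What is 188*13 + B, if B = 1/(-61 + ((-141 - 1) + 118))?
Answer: 207739/85 ≈ 2444.0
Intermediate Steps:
B = -1/85 (B = 1/(-61 + (-142 + 118)) = 1/(-61 - 24) = 1/(-85) = -1/85 ≈ -0.011765)
188*13 + B = 188*13 - 1/85 = 2444 - 1/85 = 207739/85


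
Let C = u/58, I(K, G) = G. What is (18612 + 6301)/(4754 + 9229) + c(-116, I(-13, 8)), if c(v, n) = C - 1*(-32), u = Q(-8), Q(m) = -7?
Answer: 27299521/811014 ≈ 33.661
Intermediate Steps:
u = -7
C = -7/58 ≈ -0.12069
c(v, n) = 1849/58 (c(v, n) = -7/58 - 1*(-32) = -7/58 + 32 = 1849/58)
(18612 + 6301)/(4754 + 9229) + c(-116, I(-13, 8)) = (18612 + 6301)/(4754 + 9229) + 1849/58 = 24913/13983 + 1849/58 = 27299521/811014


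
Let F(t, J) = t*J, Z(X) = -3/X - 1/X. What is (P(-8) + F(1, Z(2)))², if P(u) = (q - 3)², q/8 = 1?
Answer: 529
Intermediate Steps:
q = 8 (q = 8*1 = 8)
Z(X) = -4/X
P(u) = 25 (P(u) = (8 - 3)² = 5² = 25)
F(t, J) = J*t
(P(-8) + F(1, Z(2)))² = (25 - 4/2*1)² = (25 - 4*½*1)² = (25 - 2*1)² = (25 - 2)² = 23² = 529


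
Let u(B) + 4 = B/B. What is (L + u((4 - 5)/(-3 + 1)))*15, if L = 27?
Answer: 360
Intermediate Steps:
u(B) = -3 (u(B) = -4 + B/B = -4 + 1 = -3)
(L + u((4 - 5)/(-3 + 1)))*15 = (27 - 3)*15 = 24*15 = 360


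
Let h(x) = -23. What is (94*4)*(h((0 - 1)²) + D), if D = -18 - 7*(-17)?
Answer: 29328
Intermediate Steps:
D = 101 (D = -18 + 119 = 101)
(94*4)*(h((0 - 1)²) + D) = (94*4)*(-23 + 101) = 376*78 = 29328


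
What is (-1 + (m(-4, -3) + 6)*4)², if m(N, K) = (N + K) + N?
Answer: 441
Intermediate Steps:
m(N, K) = K + 2*N (m(N, K) = (K + N) + N = K + 2*N)
(-1 + (m(-4, -3) + 6)*4)² = (-1 + ((-3 + 2*(-4)) + 6)*4)² = (-1 + ((-3 - 8) + 6)*4)² = (-1 + (-11 + 6)*4)² = (-1 - 5*4)² = (-1 - 20)² = (-21)² = 441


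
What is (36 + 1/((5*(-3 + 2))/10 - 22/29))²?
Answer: 6604900/5329 ≈ 1239.4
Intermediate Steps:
(36 + 1/((5*(-3 + 2))/10 - 22/29))² = (36 + 1/((5*(-1))*(⅒) - 22*1/29))² = (36 + 1/(-5*⅒ - 22/29))² = (36 + 1/(-½ - 22/29))² = (36 + 1/(-73/58))² = (36 - 58/73)² = (2570/73)² = 6604900/5329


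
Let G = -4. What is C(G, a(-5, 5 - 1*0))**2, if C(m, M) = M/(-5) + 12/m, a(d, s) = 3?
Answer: 324/25 ≈ 12.960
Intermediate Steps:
C(m, M) = 12/m - M/5 (C(m, M) = M*(-1/5) + 12/m = -M/5 + 12/m = 12/m - M/5)
C(G, a(-5, 5 - 1*0))**2 = (12/(-4) - 1/5*3)**2 = (12*(-1/4) - 3/5)**2 = (-3 - 3/5)**2 = (-18/5)**2 = 324/25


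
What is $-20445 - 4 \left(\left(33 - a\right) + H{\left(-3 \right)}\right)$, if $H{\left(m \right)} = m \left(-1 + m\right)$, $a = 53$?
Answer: $-20413$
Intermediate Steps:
$-20445 - 4 \left(\left(33 - a\right) + H{\left(-3 \right)}\right) = -20445 - 4 \left(\left(33 - 53\right) - 3 \left(-1 - 3\right)\right) = -20445 - 4 \left(\left(33 - 53\right) - -12\right) = -20445 - 4 \left(-20 + 12\right) = -20445 - -32 = -20445 + 32 = -20413$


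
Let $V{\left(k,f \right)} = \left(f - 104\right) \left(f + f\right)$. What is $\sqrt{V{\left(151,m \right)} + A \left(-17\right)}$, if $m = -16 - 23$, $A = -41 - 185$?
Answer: $2 \sqrt{3749} \approx 122.46$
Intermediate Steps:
$A = -226$ ($A = -41 - 185 = -226$)
$m = -39$ ($m = -16 - 23 = -39$)
$V{\left(k,f \right)} = 2 f \left(-104 + f\right)$ ($V{\left(k,f \right)} = \left(-104 + f\right) 2 f = 2 f \left(-104 + f\right)$)
$\sqrt{V{\left(151,m \right)} + A \left(-17\right)} = \sqrt{2 \left(-39\right) \left(-104 - 39\right) - -3842} = \sqrt{2 \left(-39\right) \left(-143\right) + 3842} = \sqrt{11154 + 3842} = \sqrt{14996} = 2 \sqrt{3749}$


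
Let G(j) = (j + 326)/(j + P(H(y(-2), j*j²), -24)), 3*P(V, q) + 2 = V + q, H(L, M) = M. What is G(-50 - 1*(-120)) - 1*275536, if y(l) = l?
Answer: -23639886359/85796 ≈ -2.7554e+5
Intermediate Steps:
P(V, q) = -⅔ + V/3 + q/3 (P(V, q) = -⅔ + (V + q)/3 = -⅔ + (V/3 + q/3) = -⅔ + V/3 + q/3)
G(j) = (326 + j)/(-26/3 + j + j³/3) (G(j) = (j + 326)/(j + (-⅔ + (j*j²)/3 + (⅓)*(-24))) = (326 + j)/(j + (-⅔ + j³/3 - 8)) = (326 + j)/(j + (-26/3 + j³/3)) = (326 + j)/(-26/3 + j + j³/3))
G(-50 - 1*(-120)) - 1*275536 = 3*(326 + (-50 - 1*(-120)))/(-26 + (-50 - 1*(-120))³ + 3*(-50 - 1*(-120))) - 1*275536 = 3*(326 + (-50 + 120))/(-26 + (-50 + 120)³ + 3*(-50 + 120)) - 275536 = 3*(326 + 70)/(-26 + 70³ + 3*70) - 275536 = 3*396/(-26 + 343000 + 210) - 275536 = 3*396/343184 - 275536 = 3*(1/343184)*396 - 275536 = 297/85796 - 275536 = -23639886359/85796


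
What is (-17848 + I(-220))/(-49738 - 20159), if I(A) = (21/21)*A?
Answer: 18068/69897 ≈ 0.25849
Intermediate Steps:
I(A) = A (I(A) = (21*(1/21))*A = 1*A = A)
(-17848 + I(-220))/(-49738 - 20159) = (-17848 - 220)/(-49738 - 20159) = -18068/(-69897) = -18068*(-1/69897) = 18068/69897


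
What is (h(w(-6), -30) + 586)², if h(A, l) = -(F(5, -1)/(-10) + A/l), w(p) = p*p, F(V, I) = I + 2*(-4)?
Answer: 34374769/100 ≈ 3.4375e+5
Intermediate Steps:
F(V, I) = -8 + I (F(V, I) = I - 8 = -8 + I)
w(p) = p²
h(A, l) = -9/10 - A/l (h(A, l) = -((-8 - 1)/(-10) + A/l) = -(-9*(-⅒) + A/l) = -(9/10 + A/l) = -9/10 - A/l)
(h(w(-6), -30) + 586)² = ((-9/10 - 1*(-6)²/(-30)) + 586)² = ((-9/10 - 1*36*(-1/30)) + 586)² = ((-9/10 + 6/5) + 586)² = (3/10 + 586)² = (5863/10)² = 34374769/100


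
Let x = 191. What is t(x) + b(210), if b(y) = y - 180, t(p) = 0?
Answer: 30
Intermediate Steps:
b(y) = -180 + y
t(x) + b(210) = 0 + (-180 + 210) = 0 + 30 = 30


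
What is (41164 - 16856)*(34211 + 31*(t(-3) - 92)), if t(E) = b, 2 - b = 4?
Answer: 760767476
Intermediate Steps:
b = -2 (b = 2 - 1*4 = 2 - 4 = -2)
t(E) = -2
(41164 - 16856)*(34211 + 31*(t(-3) - 92)) = (41164 - 16856)*(34211 + 31*(-2 - 92)) = 24308*(34211 + 31*(-94)) = 24308*(34211 - 2914) = 24308*31297 = 760767476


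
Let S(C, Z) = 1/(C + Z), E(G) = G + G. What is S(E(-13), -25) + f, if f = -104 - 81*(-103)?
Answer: 420188/51 ≈ 8239.0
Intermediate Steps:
E(G) = 2*G
f = 8239 (f = -104 + 8343 = 8239)
S(E(-13), -25) + f = 1/(2*(-13) - 25) + 8239 = 1/(-26 - 25) + 8239 = 1/(-51) + 8239 = -1/51 + 8239 = 420188/51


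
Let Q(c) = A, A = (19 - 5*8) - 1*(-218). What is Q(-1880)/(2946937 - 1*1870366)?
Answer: 197/1076571 ≈ 0.00018299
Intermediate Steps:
A = 197 (A = (19 - 40) + 218 = -21 + 218 = 197)
Q(c) = 197
Q(-1880)/(2946937 - 1*1870366) = 197/(2946937 - 1*1870366) = 197/(2946937 - 1870366) = 197/1076571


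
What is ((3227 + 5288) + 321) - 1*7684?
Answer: 1152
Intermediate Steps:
((3227 + 5288) + 321) - 1*7684 = (8515 + 321) - 7684 = 8836 - 7684 = 1152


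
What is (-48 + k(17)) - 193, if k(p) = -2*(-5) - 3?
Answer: -234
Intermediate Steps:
k(p) = 7 (k(p) = 10 - 3 = 7)
(-48 + k(17)) - 193 = (-48 + 7) - 193 = -41 - 193 = -234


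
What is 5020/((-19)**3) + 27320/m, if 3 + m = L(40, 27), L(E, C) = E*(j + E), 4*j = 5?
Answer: 179119940/11296773 ≈ 15.856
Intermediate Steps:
j = 5/4 (j = (1/4)*5 = 5/4 ≈ 1.2500)
L(E, C) = E*(5/4 + E)
m = 1647 (m = -3 + (1/4)*40*(5 + 4*40) = -3 + (1/4)*40*(5 + 160) = -3 + (1/4)*40*165 = -3 + 1650 = 1647)
5020/((-19)**3) + 27320/m = 5020/((-19)**3) + 27320/1647 = 5020/(-6859) + 27320*(1/1647) = 5020*(-1/6859) + 27320/1647 = -5020/6859 + 27320/1647 = 179119940/11296773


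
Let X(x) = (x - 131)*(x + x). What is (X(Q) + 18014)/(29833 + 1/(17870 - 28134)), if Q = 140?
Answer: 210760976/306205911 ≈ 0.68830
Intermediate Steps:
X(x) = 2*x*(-131 + x) (X(x) = (-131 + x)*(2*x) = 2*x*(-131 + x))
(X(Q) + 18014)/(29833 + 1/(17870 - 28134)) = (2*140*(-131 + 140) + 18014)/(29833 + 1/(17870 - 28134)) = (2*140*9 + 18014)/(29833 + 1/(-10264)) = (2520 + 18014)/(29833 - 1/10264) = 20534/(306205911/10264) = 20534*(10264/306205911) = 210760976/306205911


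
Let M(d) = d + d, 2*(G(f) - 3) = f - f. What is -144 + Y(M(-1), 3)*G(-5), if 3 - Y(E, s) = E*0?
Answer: -135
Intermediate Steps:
G(f) = 3 (G(f) = 3 + (f - f)/2 = 3 + (½)*0 = 3 + 0 = 3)
M(d) = 2*d
Y(E, s) = 3 (Y(E, s) = 3 - E*0 = 3 - 1*0 = 3 + 0 = 3)
-144 + Y(M(-1), 3)*G(-5) = -144 + 3*3 = -144 + 9 = -135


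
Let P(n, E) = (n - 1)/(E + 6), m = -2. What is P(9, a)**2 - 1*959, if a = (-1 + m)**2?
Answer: -215711/225 ≈ -958.72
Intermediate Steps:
a = 9 (a = (-1 - 2)**2 = (-3)**2 = 9)
P(n, E) = (-1 + n)/(6 + E)
P(9, a)**2 - 1*959 = ((-1 + 9)/(6 + 9))**2 - 1*959 = (8/15)**2 - 959 = 64/225 - 959 = -215711/225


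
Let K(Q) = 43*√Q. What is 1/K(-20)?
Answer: -I*√5/430 ≈ -0.0052002*I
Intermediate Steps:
1/K(-20) = 1/(43*√(-20)) = 1/(43*(2*I*√5)) = 1/(86*I*√5) = -I*√5/430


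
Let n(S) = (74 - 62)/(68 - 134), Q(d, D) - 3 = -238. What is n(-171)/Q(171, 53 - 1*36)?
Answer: 2/2585 ≈ 0.00077369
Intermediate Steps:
Q(d, D) = -235 (Q(d, D) = 3 - 238 = -235)
n(S) = -2/11 (n(S) = 12/(-66) = 12*(-1/66) = -2/11)
n(-171)/Q(171, 53 - 1*36) = -2/11/(-235) = -2/11*(-1/235) = 2/2585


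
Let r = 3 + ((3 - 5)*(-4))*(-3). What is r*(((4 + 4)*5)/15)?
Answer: -56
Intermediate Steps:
r = -21 (r = 3 - 2*(-4)*(-3) = 3 + 8*(-3) = 3 - 24 = -21)
r*(((4 + 4)*5)/15) = -21*(4 + 4)*5/15 = -21*8*5/15 = -840/15 = -21*8/3 = -56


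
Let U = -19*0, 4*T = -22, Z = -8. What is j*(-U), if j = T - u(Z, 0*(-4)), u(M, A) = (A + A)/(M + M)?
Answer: 0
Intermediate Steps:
T = -11/2 (T = (¼)*(-22) = -11/2 ≈ -5.5000)
U = 0
u(M, A) = A/M (u(M, A) = (2*A)/((2*M)) = (2*A)*(1/(2*M)) = A/M)
j = -11/2 (j = -11/2 - 0*(-4)/(-8) = -11/2 - 0*(-1)/8 = -11/2 - 1*0 = -11/2 + 0 = -11/2 ≈ -5.5000)
j*(-U) = -(-11)*0/2 = -11/2*0 = 0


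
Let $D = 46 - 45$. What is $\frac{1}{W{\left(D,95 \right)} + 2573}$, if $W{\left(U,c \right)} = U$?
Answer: $\frac{1}{2574} \approx 0.0003885$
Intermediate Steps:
$D = 1$ ($D = 46 - 45 = 1$)
$\frac{1}{W{\left(D,95 \right)} + 2573} = \frac{1}{1 + 2573} = \frac{1}{2574}$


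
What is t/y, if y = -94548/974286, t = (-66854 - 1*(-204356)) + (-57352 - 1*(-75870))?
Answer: -12667341810/7879 ≈ -1.6077e+6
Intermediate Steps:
t = 156020 (t = (-66854 + 204356) + (-57352 + 75870) = 137502 + 18518 = 156020)
y = -15758/162381 (y = -94548*1/974286 = -15758/162381 ≈ -0.097043)
t/y = 156020/(-15758/162381) = 156020*(-162381/15758) = -12667341810/7879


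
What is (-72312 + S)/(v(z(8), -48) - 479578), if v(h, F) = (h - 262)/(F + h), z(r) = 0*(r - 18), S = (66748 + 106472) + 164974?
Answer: -6381168/11509741 ≈ -0.55441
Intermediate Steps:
S = 338194 (S = 173220 + 164974 = 338194)
z(r) = 0 (z(r) = 0*(-18 + r) = 0)
v(h, F) = (-262 + h)/(F + h)
(-72312 + S)/(v(z(8), -48) - 479578) = (-72312 + 338194)/((-262 + 0)/(-48 + 0) - 479578) = 265882/(-262/(-48) - 479578) = 265882/(-1/48*(-262) - 479578) = 265882/(131/24 - 479578) = 265882/(-11509741/24) = 265882*(-24/11509741) = -6381168/11509741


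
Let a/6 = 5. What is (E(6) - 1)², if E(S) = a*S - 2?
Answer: 31329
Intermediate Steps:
a = 30 (a = 6*5 = 30)
E(S) = -2 + 30*S (E(S) = 30*S - 2 = -2 + 30*S)
(E(6) - 1)² = ((-2 + 30*6) - 1)² = ((-2 + 180) - 1)² = (178 - 1)² = 177² = 31329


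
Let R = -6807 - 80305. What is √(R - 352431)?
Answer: I*√439543 ≈ 662.98*I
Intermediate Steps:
R = -87112
√(R - 352431) = √(-87112 - 352431) = √(-439543) = I*√439543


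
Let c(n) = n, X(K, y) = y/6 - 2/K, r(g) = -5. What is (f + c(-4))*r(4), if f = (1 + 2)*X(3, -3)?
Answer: 75/2 ≈ 37.500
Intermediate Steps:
X(K, y) = -2/K + y/6 (X(K, y) = y*(⅙) - 2/K = y/6 - 2/K = -2/K + y/6)
f = -7/2 (f = (1 + 2)*(-2/3 + (⅙)*(-3)) = 3*(-2*⅓ - ½) = 3*(-⅔ - ½) = 3*(-7/6) = -7/2 ≈ -3.5000)
(f + c(-4))*r(4) = (-7/2 - 4)*(-5) = -15/2*(-5) = 75/2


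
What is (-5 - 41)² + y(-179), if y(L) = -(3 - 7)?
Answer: 2120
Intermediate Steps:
y(L) = 4 (y(L) = -1*(-4) = 4)
(-5 - 41)² + y(-179) = (-5 - 41)² + 4 = (-46)² + 4 = 2116 + 4 = 2120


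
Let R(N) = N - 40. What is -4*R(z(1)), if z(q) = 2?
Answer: 152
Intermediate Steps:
R(N) = -40 + N
-4*R(z(1)) = -4*(-40 + 2) = -4*(-38) = 152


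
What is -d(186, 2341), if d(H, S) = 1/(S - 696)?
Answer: -1/1645 ≈ -0.00060790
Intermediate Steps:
d(H, S) = 1/(-696 + S)
-d(186, 2341) = -1/(-696 + 2341) = -1/1645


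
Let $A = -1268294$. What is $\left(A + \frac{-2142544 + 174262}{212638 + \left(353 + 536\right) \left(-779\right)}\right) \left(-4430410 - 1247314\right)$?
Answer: $\frac{3455709490917664240}{479893} \approx 7.201 \cdot 10^{12}$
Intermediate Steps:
$\left(A + \frac{-2142544 + 174262}{212638 + \left(353 + 536\right) \left(-779\right)}\right) \left(-4430410 - 1247314\right) = \left(-1268294 + \frac{-2142544 + 174262}{212638 + \left(353 + 536\right) \left(-779\right)}\right) \left(-4430410 - 1247314\right) = \left(-1268294 - \frac{1968282}{212638 + 889 \left(-779\right)}\right) \left(-5677724\right) = \left(-1268294 - \frac{1968282}{212638 - 692531}\right) \left(-5677724\right) = \left(-1268294 - \frac{1968282}{-479893}\right) \left(-5677724\right) = \left(-1268294 - - \frac{1968282}{479893}\right) \left(-5677724\right) = \left(-1268294 + \frac{1968282}{479893}\right) \left(-5677724\right) = \left(- \frac{608643444260}{479893}\right) \left(-5677724\right) = \frac{3455709490917664240}{479893}$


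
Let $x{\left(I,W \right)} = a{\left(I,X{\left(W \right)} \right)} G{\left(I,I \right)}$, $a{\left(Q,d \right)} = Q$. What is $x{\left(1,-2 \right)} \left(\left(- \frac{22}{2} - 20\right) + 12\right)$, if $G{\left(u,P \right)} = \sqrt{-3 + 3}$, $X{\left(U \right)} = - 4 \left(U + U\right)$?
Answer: $0$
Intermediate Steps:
$X{\left(U \right)} = - 8 U$ ($X{\left(U \right)} = - 4 \cdot 2 U = - 8 U$)
$G{\left(u,P \right)} = 0$ ($G{\left(u,P \right)} = \sqrt{0} = 0$)
$x{\left(I,W \right)} = 0$ ($x{\left(I,W \right)} = I 0 = 0$)
$x{\left(1,-2 \right)} \left(\left(- \frac{22}{2} - 20\right) + 12\right) = 0 \left(\left(- \frac{22}{2} - 20\right) + 12\right) = 0 \left(\left(\left(-22\right) \frac{1}{2} - 20\right) + 12\right) = 0 \left(\left(-11 - 20\right) + 12\right) = 0 \left(-31 + 12\right) = 0 \left(-19\right) = 0$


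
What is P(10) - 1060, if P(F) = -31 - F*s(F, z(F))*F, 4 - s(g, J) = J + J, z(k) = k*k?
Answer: 18509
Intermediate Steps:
z(k) = k²
s(g, J) = 4 - 2*J (s(g, J) = 4 - (J + J) = 4 - 2*J)
P(F) = -31 - F²*(4 - 2*F²) (P(F) = -31 - F*(4 - 2*F²)*F = -31 - F²*(4 - 2*F²))
P(10) - 1060 = (-31 + 2*10²*(-2 + 10²)) - 1060 = (-31 + 2*100*(-2 + 100)) - 1060 = (-31 + 2*100*98) - 1060 = (-31 + 19600) - 1060 = 19569 - 1060 = 18509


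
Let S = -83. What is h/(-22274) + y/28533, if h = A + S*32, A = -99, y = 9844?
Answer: 297873671/635544042 ≈ 0.46869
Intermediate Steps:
h = -2755 (h = -99 - 83*32 = -99 - 2656 = -2755)
h/(-22274) + y/28533 = -2755/(-22274) + 9844/28533 = -2755*(-1/22274) + 9844*(1/28533) = 2755/22274 + 9844/28533 = 297873671/635544042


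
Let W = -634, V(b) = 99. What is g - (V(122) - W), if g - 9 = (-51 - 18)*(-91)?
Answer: 5555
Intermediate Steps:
g = 6288 (g = 9 + (-51 - 18)*(-91) = 9 - 69*(-91) = 9 + 6279 = 6288)
g - (V(122) - W) = 6288 - (99 - 1*(-634)) = 6288 - (99 + 634) = 6288 - 1*733 = 6288 - 733 = 5555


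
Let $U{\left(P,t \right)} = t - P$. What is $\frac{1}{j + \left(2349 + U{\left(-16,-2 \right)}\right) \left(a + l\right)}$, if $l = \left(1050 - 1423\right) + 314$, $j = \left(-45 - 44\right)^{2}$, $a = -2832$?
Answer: $- \frac{1}{6823512} \approx -1.4655 \cdot 10^{-7}$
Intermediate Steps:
$j = 7921$ ($j = \left(-89\right)^{2} = 7921$)
$l = -59$ ($l = -373 + 314 = -59$)
$\frac{1}{j + \left(2349 + U{\left(-16,-2 \right)}\right) \left(a + l\right)} = \frac{1}{7921 + \left(2349 - -14\right) \left(-2832 - 59\right)} = \frac{1}{7921 + \left(2349 + \left(-2 + 16\right)\right) \left(-2891\right)} = \frac{1}{7921 + \left(2349 + 14\right) \left(-2891\right)} = \frac{1}{7921 + 2363 \left(-2891\right)} = \frac{1}{7921 - 6831433} = \frac{1}{-6823512} = - \frac{1}{6823512}$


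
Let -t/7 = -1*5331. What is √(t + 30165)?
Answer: 3*√7498 ≈ 259.77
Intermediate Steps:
t = 37317 (t = -(-7)*5331 = -7*(-5331) = 37317)
√(t + 30165) = √(37317 + 30165) = √67482 = 3*√7498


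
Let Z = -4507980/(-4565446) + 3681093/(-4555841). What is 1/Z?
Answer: 10399723035043/1865904399351 ≈ 5.5736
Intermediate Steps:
Z = 1865904399351/10399723035043 (Z = -4507980*(-1/4565446) + 3681093*(-1/4555841) = 2253990/2282723 - 3681093/4555841 = 1865904399351/10399723035043 ≈ 0.17942)
1/Z = 1/(1865904399351/10399723035043) = 10399723035043/1865904399351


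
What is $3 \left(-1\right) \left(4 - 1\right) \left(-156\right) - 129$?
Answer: $1275$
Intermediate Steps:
$3 \left(-1\right) \left(4 - 1\right) \left(-156\right) - 129 = - 3 \left(4 - 1\right) \left(-156\right) - 129 = \left(-3\right) 3 \left(-156\right) - 129 = \left(-9\right) \left(-156\right) - 129 = 1404 - 129 = 1275$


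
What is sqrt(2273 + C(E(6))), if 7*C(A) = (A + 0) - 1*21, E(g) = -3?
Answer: sqrt(111209)/7 ≈ 47.640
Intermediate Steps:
C(A) = -3 + A/7 (C(A) = ((A + 0) - 1*21)/7 = (A - 21)/7 = (-21 + A)/7 = -3 + A/7)
sqrt(2273 + C(E(6))) = sqrt(2273 + (-3 + (1/7)*(-3))) = sqrt(2273 + (-3 - 3/7)) = sqrt(2273 - 24/7) = sqrt(15887/7) = sqrt(111209)/7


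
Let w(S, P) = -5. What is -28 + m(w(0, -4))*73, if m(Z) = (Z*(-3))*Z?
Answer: -5503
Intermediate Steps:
m(Z) = -3*Z**2 (m(Z) = (-3*Z)*Z = -3*Z**2)
-28 + m(w(0, -4))*73 = -28 - 3*(-5)**2*73 = -28 - 3*25*73 = -28 - 75*73 = -28 - 5475 = -5503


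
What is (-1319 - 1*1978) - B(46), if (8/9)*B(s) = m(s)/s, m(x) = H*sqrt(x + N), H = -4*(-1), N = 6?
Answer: -3297 - 9*sqrt(13)/46 ≈ -3297.7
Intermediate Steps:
H = 4
m(x) = 4*sqrt(6 + x) (m(x) = 4*sqrt(x + 6) = 4*sqrt(6 + x))
B(s) = 9*sqrt(6 + s)/(2*s) (B(s) = 9*((4*sqrt(6 + s))/s)/8 = 9*(4*sqrt(6 + s)/s)/8 = 9*sqrt(6 + s)/(2*s))
(-1319 - 1*1978) - B(46) = (-1319 - 1*1978) - 9*sqrt(6 + 46)/(2*46) = (-1319 - 1978) - 9*sqrt(52)/(2*46) = -3297 - 9*2*sqrt(13)/(2*46) = -3297 - 9*sqrt(13)/46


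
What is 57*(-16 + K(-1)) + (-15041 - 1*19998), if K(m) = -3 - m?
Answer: -36065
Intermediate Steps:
57*(-16 + K(-1)) + (-15041 - 1*19998) = 57*(-16 + (-3 - 1*(-1))) + (-15041 - 1*19998) = 57*(-16 + (-3 + 1)) + (-15041 - 19998) = 57*(-16 - 2) - 35039 = 57*(-18) - 35039 = -1026 - 35039 = -36065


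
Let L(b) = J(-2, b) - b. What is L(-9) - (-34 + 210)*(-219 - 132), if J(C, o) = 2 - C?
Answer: 61789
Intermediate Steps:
L(b) = 4 - b (L(b) = (2 - 1*(-2)) - b = (2 + 2) - b = 4 - b)
L(-9) - (-34 + 210)*(-219 - 132) = (4 - 1*(-9)) - (-34 + 210)*(-219 - 132) = (4 + 9) - 176*(-351) = 13 - 1*(-61776) = 13 + 61776 = 61789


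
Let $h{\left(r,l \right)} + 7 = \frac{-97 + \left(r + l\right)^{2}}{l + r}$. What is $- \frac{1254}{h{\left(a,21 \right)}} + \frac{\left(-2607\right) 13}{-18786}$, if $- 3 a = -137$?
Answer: $- \frac{4316958481}{218712874} \approx -19.738$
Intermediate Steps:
$a = \frac{137}{3}$ ($a = \left(- \frac{1}{3}\right) \left(-137\right) = \frac{137}{3} \approx 45.667$)
$h{\left(r,l \right)} = -7 + \frac{-97 + \left(l + r\right)^{2}}{l + r}$ ($h{\left(r,l \right)} = -7 + \frac{-97 + \left(r + l\right)^{2}}{l + r} = -7 + \frac{-97 + \left(l + r\right)^{2}}{l + r}$)
$- \frac{1254}{h{\left(a,21 \right)}} + \frac{\left(-2607\right) 13}{-18786} = - \frac{1254}{\frac{1}{21 + \frac{137}{3}} \left(-97 + \left(21 + \frac{137}{3}\right)^{2} - 147 - \frac{959}{3}\right)} + \frac{\left(-2607\right) 13}{-18786} = - \frac{1254}{\frac{1}{\frac{200}{3}} \left(-97 + \left(\frac{200}{3}\right)^{2} - 147 - \frac{959}{3}\right)} - - \frac{11297}{6262} = - \frac{1254}{\frac{3}{200} \left(-97 + \frac{40000}{9} - 147 - \frac{959}{3}\right)} + \frac{11297}{6262} = - \frac{1254}{\frac{3}{200} \cdot \frac{34927}{9}} + \frac{11297}{6262} = - \frac{1254}{\frac{34927}{600}} + \frac{11297}{6262} = \left(-1254\right) \frac{600}{34927} + \frac{11297}{6262} = - \frac{752400}{34927} + \frac{11297}{6262} = - \frac{4316958481}{218712874}$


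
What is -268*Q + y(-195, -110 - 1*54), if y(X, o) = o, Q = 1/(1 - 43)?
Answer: -3310/21 ≈ -157.62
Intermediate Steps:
Q = -1/42 (Q = 1/(-42) = -1/42 ≈ -0.023810)
-268*Q + y(-195, -110 - 1*54) = -268*(-1/42) + (-110 - 1*54) = 134/21 + (-110 - 54) = 134/21 - 164 = -3310/21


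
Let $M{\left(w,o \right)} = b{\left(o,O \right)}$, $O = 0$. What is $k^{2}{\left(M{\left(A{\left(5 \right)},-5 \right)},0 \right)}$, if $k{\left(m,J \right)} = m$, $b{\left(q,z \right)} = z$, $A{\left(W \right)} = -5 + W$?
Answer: $0$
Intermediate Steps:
$M{\left(w,o \right)} = 0$
$k^{2}{\left(M{\left(A{\left(5 \right)},-5 \right)},0 \right)} = 0^{2} = 0$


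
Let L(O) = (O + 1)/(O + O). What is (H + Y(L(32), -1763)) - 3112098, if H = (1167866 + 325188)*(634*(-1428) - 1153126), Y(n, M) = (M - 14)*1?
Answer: -3073421925687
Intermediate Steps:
L(O) = (1 + O)/(2*O) (L(O) = (1 + O)/((2*O)) = (1 + O)*(1/(2*O)) = (1 + O)/(2*O))
Y(n, M) = -14 + M (Y(n, M) = (-14 + M)*1 = -14 + M)
H = -3073418811812 (H = 1493054*(-905352 - 1153126) = 1493054*(-2058478) = -3073418811812)
(H + Y(L(32), -1763)) - 3112098 = (-3073418811812 + (-14 - 1763)) - 3112098 = (-3073418811812 - 1777) - 3112098 = -3073418813589 - 3112098 = -3073421925687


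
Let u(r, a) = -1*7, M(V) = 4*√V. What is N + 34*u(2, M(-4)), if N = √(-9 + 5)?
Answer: -238 + 2*I ≈ -238.0 + 2.0*I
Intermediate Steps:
N = 2*I (N = √(-4) = 2*I ≈ 2.0*I)
u(r, a) = -7
N + 34*u(2, M(-4)) = 2*I + 34*(-7) = 2*I - 238 = -238 + 2*I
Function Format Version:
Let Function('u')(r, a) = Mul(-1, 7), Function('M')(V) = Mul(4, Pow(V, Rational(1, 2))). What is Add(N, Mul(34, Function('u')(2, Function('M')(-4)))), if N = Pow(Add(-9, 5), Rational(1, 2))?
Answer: Add(-238, Mul(2, I)) ≈ Add(-238.00, Mul(2.0000, I))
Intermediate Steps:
N = Mul(2, I) (N = Pow(-4, Rational(1, 2)) = Mul(2, I) ≈ Mul(2.0000, I))
Function('u')(r, a) = -7
Add(N, Mul(34, Function('u')(2, Function('M')(-4)))) = Add(Mul(2, I), Mul(34, -7)) = Add(Mul(2, I), -238) = Add(-238, Mul(2, I))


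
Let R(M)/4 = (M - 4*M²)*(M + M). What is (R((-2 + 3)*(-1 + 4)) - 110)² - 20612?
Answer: 792992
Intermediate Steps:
R(M) = 8*M*(M - 4*M²) (R(M) = 4*((M - 4*M²)*(M + M)) = 4*((M - 4*M²)*(2*M)) = 4*(2*M*(M - 4*M²)) = 8*M*(M - 4*M²))
(R((-2 + 3)*(-1 + 4)) - 110)² - 20612 = (((-2 + 3)*(-1 + 4))²*(8 - 32*(-2 + 3)*(-1 + 4)) - 110)² - 20612 = ((1*3)²*(8 - 32*3) - 110)² - 20612 = (3²*(8 - 32*3) - 110)² - 20612 = (9*(8 - 96) - 110)² - 20612 = (9*(-88) - 110)² - 20612 = (-792 - 110)² - 20612 = (-902)² - 20612 = 813604 - 20612 = 792992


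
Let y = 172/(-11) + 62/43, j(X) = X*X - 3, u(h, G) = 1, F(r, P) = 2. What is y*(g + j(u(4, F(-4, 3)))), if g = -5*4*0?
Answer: 13428/473 ≈ 28.389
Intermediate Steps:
j(X) = -3 + X² (j(X) = X² - 3 = -3 + X²)
g = 0 (g = -20*0 = 0)
y = -6714/473 (y = 172*(-1/11) + 62*(1/43) = -172/11 + 62/43 = -6714/473 ≈ -14.195)
y*(g + j(u(4, F(-4, 3)))) = -6714*(0 + (-3 + 1²))/473 = -6714*(0 + (-3 + 1))/473 = -6714*(0 - 2)/473 = -6714/473*(-2) = 13428/473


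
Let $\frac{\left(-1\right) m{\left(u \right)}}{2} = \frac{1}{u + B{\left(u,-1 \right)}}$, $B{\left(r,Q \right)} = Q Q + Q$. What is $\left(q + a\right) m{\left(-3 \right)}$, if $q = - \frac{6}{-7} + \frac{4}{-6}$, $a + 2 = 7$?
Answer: $\frac{218}{63} \approx 3.4603$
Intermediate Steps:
$a = 5$ ($a = -2 + 7 = 5$)
$B{\left(r,Q \right)} = Q + Q^{2}$ ($B{\left(r,Q \right)} = Q^{2} + Q = Q + Q^{2}$)
$q = \frac{4}{21}$ ($q = \left(-6\right) \left(- \frac{1}{7}\right) + 4 \left(- \frac{1}{6}\right) = \frac{6}{7} - \frac{2}{3} = \frac{4}{21} \approx 0.19048$)
$m{\left(u \right)} = - \frac{2}{u}$ ($m{\left(u \right)} = - \frac{2}{u - \left(1 - 1\right)} = - \frac{2}{u - 0} = - \frac{2}{u + 0} = - \frac{2}{u}$)
$\left(q + a\right) m{\left(-3 \right)} = \left(\frac{4}{21} + 5\right) \left(- \frac{2}{-3}\right) = \frac{109 \left(\left(-2\right) \left(- \frac{1}{3}\right)\right)}{21} = \frac{109}{21} \cdot \frac{2}{3} = \frac{218}{63}$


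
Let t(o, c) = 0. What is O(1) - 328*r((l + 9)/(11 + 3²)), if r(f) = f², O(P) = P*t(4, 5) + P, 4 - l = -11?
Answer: -11783/25 ≈ -471.32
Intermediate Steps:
l = 15 (l = 4 - 1*(-11) = 4 + 11 = 15)
O(P) = P (O(P) = P*0 + P = 0 + P = P)
O(1) - 328*r((l + 9)/(11 + 3²)) = 1 - 328*(15 + 9)²/(11 + 3²)² = 1 - 328*576/(11 + 9)² = 1 - 328*(24/20)² = 1 - 328*(24*(1/20))² = 1 - 328*(6/5)² = 1 - 328*36/25 = 1 - 11808/25 = -11783/25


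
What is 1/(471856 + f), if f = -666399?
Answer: -1/194543 ≈ -5.1403e-6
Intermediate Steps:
1/(471856 + f) = 1/(471856 - 666399) = 1/(-194543) = -1/194543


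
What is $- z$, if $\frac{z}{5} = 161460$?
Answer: $-807300$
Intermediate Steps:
$z = 807300$ ($z = 5 \cdot 161460 = 807300$)
$- z = \left(-1\right) 807300 = -807300$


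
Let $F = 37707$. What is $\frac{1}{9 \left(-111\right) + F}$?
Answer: $\frac{1}{36708} \approx 2.7242 \cdot 10^{-5}$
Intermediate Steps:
$\frac{1}{9 \left(-111\right) + F} = \frac{1}{9 \left(-111\right) + 37707} = \frac{1}{-999 + 37707} = \frac{1}{36708}$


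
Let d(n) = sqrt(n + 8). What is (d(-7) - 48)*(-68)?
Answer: 3196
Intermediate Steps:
d(n) = sqrt(8 + n)
(d(-7) - 48)*(-68) = (sqrt(8 - 7) - 48)*(-68) = (sqrt(1) - 48)*(-68) = (1 - 48)*(-68) = -47*(-68) = 3196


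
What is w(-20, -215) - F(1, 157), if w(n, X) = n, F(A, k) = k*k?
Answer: -24669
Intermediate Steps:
F(A, k) = k²
w(-20, -215) - F(1, 157) = -20 - 1*157² = -20 - 1*24649 = -20 - 24649 = -24669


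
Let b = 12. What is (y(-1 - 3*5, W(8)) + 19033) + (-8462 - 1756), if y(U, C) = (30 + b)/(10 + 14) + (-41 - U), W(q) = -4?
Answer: 35167/4 ≈ 8791.8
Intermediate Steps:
y(U, C) = -157/4 - U (y(U, C) = (30 + 12)/(10 + 14) + (-41 - U) = 42/24 + (-41 - U) = 42*(1/24) + (-41 - U) = 7/4 + (-41 - U) = -157/4 - U)
(y(-1 - 3*5, W(8)) + 19033) + (-8462 - 1756) = ((-157/4 - (-1 - 3*5)) + 19033) + (-8462 - 1756) = ((-157/4 - (-1 - 15)) + 19033) - 10218 = ((-157/4 - 1*(-16)) + 19033) - 10218 = ((-157/4 + 16) + 19033) - 10218 = (-93/4 + 19033) - 10218 = 76039/4 - 10218 = 35167/4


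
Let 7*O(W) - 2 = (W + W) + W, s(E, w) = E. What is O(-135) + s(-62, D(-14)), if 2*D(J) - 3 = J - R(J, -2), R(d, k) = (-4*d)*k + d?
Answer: -837/7 ≈ -119.57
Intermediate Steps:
R(d, k) = d - 4*d*k (R(d, k) = -4*d*k + d = d - 4*d*k)
D(J) = 3/2 - 4*J (D(J) = 3/2 + (J - J*(1 - 4*(-2)))/2 = 3/2 + (J - J*(1 + 8))/2 = 3/2 + (J - J*9)/2 = 3/2 + (J - 9*J)/2 = 3/2 + (-8*J)/2 = 3/2 - 4*J)
O(W) = 2/7 + 3*W/7 (O(W) = 2/7 + ((W + W) + W)/7 = 2/7 + (2*W + W)/7 = 2/7 + (3*W)/7 = 2/7 + 3*W/7)
O(-135) + s(-62, D(-14)) = (2/7 + (3/7)*(-135)) - 62 = (2/7 - 405/7) - 62 = -403/7 - 62 = -837/7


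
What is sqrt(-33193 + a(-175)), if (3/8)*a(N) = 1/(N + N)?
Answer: I*sqrt(365952909)/105 ≈ 182.19*I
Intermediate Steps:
a(N) = 4/(3*N) (a(N) = 8/(3*(N + N)) = 8/(3*((2*N))) = 8*(1/(2*N))/3 = 4/(3*N))
sqrt(-33193 + a(-175)) = sqrt(-33193 + (4/3)/(-175)) = sqrt(-33193 + (4/3)*(-1/175)) = sqrt(-33193 - 4/525) = sqrt(-17426329/525) = I*sqrt(365952909)/105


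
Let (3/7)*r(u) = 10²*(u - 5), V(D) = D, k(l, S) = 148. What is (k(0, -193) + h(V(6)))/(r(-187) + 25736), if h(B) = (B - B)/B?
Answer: -37/4766 ≈ -0.0077633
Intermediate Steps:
r(u) = -3500/3 + 700*u/3 (r(u) = 7*(10²*(u - 5))/3 = 7*(100*(-5 + u))/3 = 7*(-500 + 100*u)/3 = -3500/3 + 700*u/3)
h(B) = 0 (h(B) = 0/B = 0)
(k(0, -193) + h(V(6)))/(r(-187) + 25736) = (148 + 0)/((-3500/3 + (700/3)*(-187)) + 25736) = 148/((-3500/3 - 130900/3) + 25736) = 148/(-44800 + 25736) = 148/(-19064) = 148*(-1/19064) = -37/4766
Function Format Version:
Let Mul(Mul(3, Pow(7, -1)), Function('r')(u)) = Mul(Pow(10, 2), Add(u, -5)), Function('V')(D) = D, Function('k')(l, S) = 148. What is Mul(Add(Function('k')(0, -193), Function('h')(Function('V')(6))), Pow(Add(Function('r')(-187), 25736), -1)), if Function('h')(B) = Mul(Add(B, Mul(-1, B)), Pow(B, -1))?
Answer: Rational(-37, 4766) ≈ -0.0077633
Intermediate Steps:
Function('r')(u) = Add(Rational(-3500, 3), Mul(Rational(700, 3), u)) (Function('r')(u) = Mul(Rational(7, 3), Mul(Pow(10, 2), Add(u, -5))) = Mul(Rational(7, 3), Mul(100, Add(-5, u))) = Mul(Rational(7, 3), Add(-500, Mul(100, u))) = Add(Rational(-3500, 3), Mul(Rational(700, 3), u)))
Function('h')(B) = 0 (Function('h')(B) = Mul(0, Pow(B, -1)) = 0)
Mul(Add(Function('k')(0, -193), Function('h')(Function('V')(6))), Pow(Add(Function('r')(-187), 25736), -1)) = Mul(Add(148, 0), Pow(Add(Add(Rational(-3500, 3), Mul(Rational(700, 3), -187)), 25736), -1)) = Mul(148, Pow(Add(Add(Rational(-3500, 3), Rational(-130900, 3)), 25736), -1)) = Mul(148, Pow(Add(-44800, 25736), -1)) = Mul(148, Pow(-19064, -1)) = Mul(148, Rational(-1, 19064)) = Rational(-37, 4766)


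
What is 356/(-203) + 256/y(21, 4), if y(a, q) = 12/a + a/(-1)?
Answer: -414684/29029 ≈ -14.285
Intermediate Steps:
y(a, q) = -a + 12/a (y(a, q) = 12/a + a*(-1) = 12/a - a = -a + 12/a)
356/(-203) + 256/y(21, 4) = 356/(-203) + 256/(-1*21 + 12/21) = 356*(-1/203) + 256/(-21 + 12*(1/21)) = -356/203 + 256/(-21 + 4/7) = -356/203 + 256/(-143/7) = -356/203 + 256*(-7/143) = -356/203 - 1792/143 = -414684/29029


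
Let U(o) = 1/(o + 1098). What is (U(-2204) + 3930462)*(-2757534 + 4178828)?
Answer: 441321022466891/79 ≈ 5.5863e+12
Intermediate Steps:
U(o) = 1/(1098 + o)
(U(-2204) + 3930462)*(-2757534 + 4178828) = (1/(1098 - 2204) + 3930462)*(-2757534 + 4178828) = (1/(-1106) + 3930462)*1421294 = (-1/1106 + 3930462)*1421294 = (4347090971/1106)*1421294 = 441321022466891/79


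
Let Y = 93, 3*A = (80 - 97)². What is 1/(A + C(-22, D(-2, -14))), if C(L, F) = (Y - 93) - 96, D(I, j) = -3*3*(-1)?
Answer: 3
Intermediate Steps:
D(I, j) = 9 (D(I, j) = -9*(-1) = 9)
A = 289/3 (A = (80 - 97)²/3 = (⅓)*(-17)² = (⅓)*289 = 289/3 ≈ 96.333)
C(L, F) = -96 (C(L, F) = (93 - 93) - 96 = 0 - 96 = -96)
1/(A + C(-22, D(-2, -14))) = 1/(289/3 - 96) = 1/(⅓) = 3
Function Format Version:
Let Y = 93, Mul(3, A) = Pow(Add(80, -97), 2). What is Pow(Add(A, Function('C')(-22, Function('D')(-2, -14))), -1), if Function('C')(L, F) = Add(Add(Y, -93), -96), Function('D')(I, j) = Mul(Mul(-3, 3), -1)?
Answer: 3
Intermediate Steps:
Function('D')(I, j) = 9 (Function('D')(I, j) = Mul(-9, -1) = 9)
A = Rational(289, 3) (A = Mul(Rational(1, 3), Pow(Add(80, -97), 2)) = Mul(Rational(1, 3), Pow(-17, 2)) = Mul(Rational(1, 3), 289) = Rational(289, 3) ≈ 96.333)
Function('C')(L, F) = -96 (Function('C')(L, F) = Add(Add(93, -93), -96) = Add(0, -96) = -96)
Pow(Add(A, Function('C')(-22, Function('D')(-2, -14))), -1) = Pow(Add(Rational(289, 3), -96), -1) = Pow(Rational(1, 3), -1) = 3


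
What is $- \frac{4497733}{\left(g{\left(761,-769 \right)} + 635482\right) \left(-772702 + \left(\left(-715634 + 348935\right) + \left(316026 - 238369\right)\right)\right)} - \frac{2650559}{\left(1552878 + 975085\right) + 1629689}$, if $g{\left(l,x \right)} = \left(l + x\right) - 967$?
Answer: $- \frac{446405122474678339}{700235907708197904} \approx -0.63751$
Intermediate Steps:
$g{\left(l,x \right)} = -967 + l + x$
$- \frac{4497733}{\left(g{\left(761,-769 \right)} + 635482\right) \left(-772702 + \left(\left(-715634 + 348935\right) + \left(316026 - 238369\right)\right)\right)} - \frac{2650559}{\left(1552878 + 975085\right) + 1629689} = - \frac{4497733}{\left(\left(-967 + 761 - 769\right) + 635482\right) \left(-772702 + \left(\left(-715634 + 348935\right) + \left(316026 - 238369\right)\right)\right)} - \frac{2650559}{\left(1552878 + 975085\right) + 1629689} = - \frac{4497733}{\left(-975 + 635482\right) \left(-772702 + \left(-366699 + 77657\right)\right)} - \frac{2650559}{2527963 + 1629689} = - \frac{4497733}{634507 \left(-772702 - 289042\right)} - \frac{2650559}{4157652} = - \frac{4497733}{634507 \left(-1061744\right)} - \frac{2650559}{4157652} = - \frac{4497733}{-673684000208} - \frac{2650559}{4157652} = \left(-4497733\right) \left(- \frac{1}{673684000208}\right) - \frac{2650559}{4157652} = \frac{4497733}{673684000208} - \frac{2650559}{4157652} = - \frac{446405122474678339}{700235907708197904}$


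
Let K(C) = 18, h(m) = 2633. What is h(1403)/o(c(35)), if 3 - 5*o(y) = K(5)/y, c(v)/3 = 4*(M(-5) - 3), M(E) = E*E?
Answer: 579260/129 ≈ 4490.4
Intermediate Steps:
M(E) = E²
c(v) = 264 (c(v) = 3*(4*((-5)² - 3)) = 3*(4*(25 - 3)) = 3*(4*22) = 3*88 = 264)
o(y) = ⅗ - 18/(5*y)
h(1403)/o(c(35)) = 2633/(((⅗)*(-6 + 264)/264)) = 2633/(((⅗)*(1/264)*258)) = 2633/(129/220) = 2633*(220/129) = 579260/129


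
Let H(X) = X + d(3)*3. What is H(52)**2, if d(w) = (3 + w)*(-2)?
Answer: 256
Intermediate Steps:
d(w) = -6 - 2*w
H(X) = -36 + X (H(X) = X + (-6 - 2*3)*3 = X + (-6 - 6)*3 = X - 12*3 = X - 36 = -36 + X)
H(52)**2 = (-36 + 52)**2 = 16**2 = 256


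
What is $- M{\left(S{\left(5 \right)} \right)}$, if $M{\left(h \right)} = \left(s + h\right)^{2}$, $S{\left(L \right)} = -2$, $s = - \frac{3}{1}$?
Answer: $-25$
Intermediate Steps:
$s = -3$ ($s = \left(-3\right) 1 = -3$)
$M{\left(h \right)} = \left(-3 + h\right)^{2}$
$- M{\left(S{\left(5 \right)} \right)} = - \left(-3 - 2\right)^{2} = - \left(-5\right)^{2} = \left(-1\right) 25 = -25$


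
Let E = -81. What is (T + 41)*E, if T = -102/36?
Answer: -6183/2 ≈ -3091.5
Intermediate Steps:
T = -17/6 (T = -102*1/36 = -17/6 ≈ -2.8333)
(T + 41)*E = (-17/6 + 41)*(-81) = (229/6)*(-81) = -6183/2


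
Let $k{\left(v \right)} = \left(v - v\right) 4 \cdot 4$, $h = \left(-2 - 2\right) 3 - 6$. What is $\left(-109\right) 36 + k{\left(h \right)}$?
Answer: $-3924$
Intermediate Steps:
$h = -18$ ($h = \left(-4\right) 3 - 6 = -12 - 6 = -18$)
$k{\left(v \right)} = 0$ ($k{\left(v \right)} = 0 \cdot 4 \cdot 4 = 0 \cdot 4 = 0$)
$\left(-109\right) 36 + k{\left(h \right)} = \left(-109\right) 36 + 0 = -3924 + 0 = -3924$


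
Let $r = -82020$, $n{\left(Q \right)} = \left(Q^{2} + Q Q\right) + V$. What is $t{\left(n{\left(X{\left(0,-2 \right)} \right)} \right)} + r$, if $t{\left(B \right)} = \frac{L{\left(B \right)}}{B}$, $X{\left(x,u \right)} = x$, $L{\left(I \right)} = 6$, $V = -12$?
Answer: $- \frac{164041}{2} \approx -82021.0$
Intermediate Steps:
$n{\left(Q \right)} = -12 + 2 Q^{2}$ ($n{\left(Q \right)} = \left(Q^{2} + Q Q\right) - 12 = \left(Q^{2} + Q^{2}\right) - 12 = 2 Q^{2} - 12 = -12 + 2 Q^{2}$)
$t{\left(B \right)} = \frac{6}{B}$
$t{\left(n{\left(X{\left(0,-2 \right)} \right)} \right)} + r = \frac{6}{-12 + 2 \cdot 0^{2}} - 82020 = \frac{6}{-12 + 2 \cdot 0} - 82020 = \frac{6}{-12 + 0} - 82020 = \frac{6}{-12} - 82020 = 6 \left(- \frac{1}{12}\right) - 82020 = - \frac{1}{2} - 82020 = - \frac{164041}{2}$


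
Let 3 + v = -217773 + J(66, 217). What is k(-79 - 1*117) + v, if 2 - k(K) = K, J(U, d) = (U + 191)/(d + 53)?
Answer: -58745803/270 ≈ -2.1758e+5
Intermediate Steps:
J(U, d) = (191 + U)/(53 + d)
k(K) = 2 - K
v = -58799263/270 (v = -3 + (-217773 + (191 + 66)/(53 + 217)) = -3 + (-217773 + 257/270) = -3 - 58798453/270 = -58799263/270 ≈ -2.1778e+5)
k(-79 - 1*117) + v = (2 - (-79 - 1*117)) - 58799263/270 = (2 - (-79 - 117)) - 58799263/270 = (2 - 1*(-196)) - 58799263/270 = (2 + 196) - 58799263/270 = 198 - 58799263/270 = -58745803/270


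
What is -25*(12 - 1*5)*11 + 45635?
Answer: 43710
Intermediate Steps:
-25*(12 - 1*5)*11 + 45635 = -25*(12 - 5)*11 + 45635 = -25*7*11 + 45635 = -175*11 + 45635 = -1925 + 45635 = 43710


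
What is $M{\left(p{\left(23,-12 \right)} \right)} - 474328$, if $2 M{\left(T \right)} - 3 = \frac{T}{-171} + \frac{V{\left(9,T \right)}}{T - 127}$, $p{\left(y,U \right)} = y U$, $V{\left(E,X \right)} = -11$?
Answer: $- \frac{10895735180}{22971} \approx -4.7433 \cdot 10^{5}$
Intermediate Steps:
$p{\left(y,U \right)} = U y$
$M{\left(T \right)} = \frac{3}{2} - \frac{11}{2 \left(-127 + T\right)} - \frac{T}{342}$ ($M{\left(T \right)} = \frac{3}{2} + \frac{\frac{T}{-171} - \frac{11}{T - 127}}{2} = \frac{3}{2} + \frac{T \left(- \frac{1}{171}\right) - \frac{11}{T - 127}}{2} = \frac{3}{2} + \frac{- \frac{T}{171} - \frac{11}{-127 + T}}{2} = \frac{3}{2} + \frac{- \frac{11}{-127 + T} - \frac{T}{171}}{2} = \frac{3}{2} - \left(\frac{T}{342} + \frac{11}{2 \left(-127 + T\right)}\right) = \frac{3}{2} - \frac{11}{2 \left(-127 + T\right)} - \frac{T}{342}$)
$M{\left(p{\left(23,-12 \right)} \right)} - 474328 = \frac{-67032 - \left(\left(-12\right) 23\right)^{2} + 640 \left(\left(-12\right) 23\right)}{342 \left(-127 - 276\right)} - 474328 = \frac{-67032 - \left(-276\right)^{2} + 640 \left(-276\right)}{342 \left(-127 - 276\right)} - 474328 = \frac{-67032 - 76176 - 176640}{342 \left(-403\right)} - 474328 = \frac{1}{342} \left(- \frac{1}{403}\right) \left(-67032 - 76176 - 176640\right) - 474328 = \frac{1}{342} \left(- \frac{1}{403}\right) \left(-319848\right) - 474328 = \frac{53308}{22971} - 474328 = - \frac{10895735180}{22971}$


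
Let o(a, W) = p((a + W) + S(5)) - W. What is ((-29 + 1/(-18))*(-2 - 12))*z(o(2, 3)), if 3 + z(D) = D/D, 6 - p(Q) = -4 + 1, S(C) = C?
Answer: -7322/9 ≈ -813.56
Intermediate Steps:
p(Q) = 9 (p(Q) = 6 - (-4 + 1) = 6 - 1*(-3) = 6 + 3 = 9)
o(a, W) = 9 - W
z(D) = -2 (z(D) = -3 + D/D = -3 + 1 = -2)
((-29 + 1/(-18))*(-2 - 12))*z(o(2, 3)) = ((-29 + 1/(-18))*(-2 - 12))*(-2) = ((-29 - 1/18)*(-14))*(-2) = -523/18*(-14)*(-2) = (3661/9)*(-2) = -7322/9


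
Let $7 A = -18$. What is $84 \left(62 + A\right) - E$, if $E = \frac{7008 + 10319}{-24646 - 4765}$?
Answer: $\frac{146837039}{29411} \approx 4992.6$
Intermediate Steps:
$A = - \frac{18}{7}$ ($A = \frac{1}{7} \left(-18\right) = - \frac{18}{7} \approx -2.5714$)
$E = - \frac{17327}{29411}$ ($E = \frac{17327}{-29411} = 17327 \left(- \frac{1}{29411}\right) = - \frac{17327}{29411} \approx -0.58913$)
$84 \left(62 + A\right) - E = 84 \left(62 - \frac{18}{7}\right) - - \frac{17327}{29411} = 84 \cdot \frac{416}{7} + \frac{17327}{29411} = 4992 + \frac{17327}{29411} = \frac{146837039}{29411}$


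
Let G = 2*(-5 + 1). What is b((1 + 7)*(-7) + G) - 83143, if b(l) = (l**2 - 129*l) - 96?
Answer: -70887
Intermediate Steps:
G = -8 (G = 2*(-4) = -8)
b(l) = -96 + l**2 - 129*l
b((1 + 7)*(-7) + G) - 83143 = (-96 + ((1 + 7)*(-7) - 8)**2 - 129*((1 + 7)*(-7) - 8)) - 83143 = (-96 + (8*(-7) - 8)**2 - 129*(8*(-7) - 8)) - 83143 = (-96 + (-56 - 8)**2 - 129*(-56 - 8)) - 83143 = (-96 + (-64)**2 - 129*(-64)) - 83143 = (-96 + 4096 + 8256) - 83143 = 12256 - 83143 = -70887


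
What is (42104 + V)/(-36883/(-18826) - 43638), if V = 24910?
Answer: -74212092/48323065 ≈ -1.5357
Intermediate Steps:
(42104 + V)/(-36883/(-18826) - 43638) = (42104 + 24910)/(-36883/(-18826) - 43638) = 67014/(-36883*(-1/18826) - 43638) = 67014/(36883/18826 - 43638) = 67014/(-821492105/18826) = 67014*(-18826/821492105) = -74212092/48323065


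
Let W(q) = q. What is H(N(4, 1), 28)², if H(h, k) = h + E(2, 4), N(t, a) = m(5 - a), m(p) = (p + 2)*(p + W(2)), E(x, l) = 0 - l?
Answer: 1024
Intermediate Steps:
E(x, l) = -l
m(p) = (2 + p)² (m(p) = (p + 2)*(p + 2) = (2 + p)*(2 + p) = (2 + p)²)
N(t, a) = 24 + (5 - a)² - 4*a (N(t, a) = 4 + (5 - a)² + 4*(5 - a) = 4 + (5 - a)² + (20 - 4*a) = 24 + (5 - a)² - 4*a)
H(h, k) = -4 + h (H(h, k) = h - 1*4 = h - 4 = -4 + h)
H(N(4, 1), 28)² = (-4 + (49 + 1² - 14*1))² = (-4 + (49 + 1 - 14))² = (-4 + 36)² = 32² = 1024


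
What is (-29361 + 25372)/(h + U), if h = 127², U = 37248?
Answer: -3989/53377 ≈ -0.074733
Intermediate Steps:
h = 16129
(-29361 + 25372)/(h + U) = (-29361 + 25372)/(16129 + 37248) = -3989/53377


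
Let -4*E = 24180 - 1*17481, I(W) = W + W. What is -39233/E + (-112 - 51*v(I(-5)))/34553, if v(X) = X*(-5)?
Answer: 5404638658/231470547 ≈ 23.349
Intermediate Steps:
I(W) = 2*W
E = -6699/4 (E = -(24180 - 1*17481)/4 = -(24180 - 17481)/4 = -1/4*6699 = -6699/4 ≈ -1674.8)
v(X) = -5*X
-39233/E + (-112 - 51*v(I(-5)))/34553 = -39233/(-6699/4) + (-112 - (-255)*2*(-5))/34553 = -39233*(-4/6699) + (-112 - (-255)*(-10))*(1/34553) = 156932/6699 + (-112 - 51*50)*(1/34553) = 156932/6699 + (-112 - 2550)*(1/34553) = 156932/6699 - 2662*1/34553 = 156932/6699 - 2662/34553 = 5404638658/231470547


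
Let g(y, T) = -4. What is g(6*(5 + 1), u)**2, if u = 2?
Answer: 16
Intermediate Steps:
g(6*(5 + 1), u)**2 = (-4)**2 = 16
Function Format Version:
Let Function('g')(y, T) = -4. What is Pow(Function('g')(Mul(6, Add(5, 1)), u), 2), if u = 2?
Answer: 16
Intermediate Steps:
Pow(Function('g')(Mul(6, Add(5, 1)), u), 2) = Pow(-4, 2) = 16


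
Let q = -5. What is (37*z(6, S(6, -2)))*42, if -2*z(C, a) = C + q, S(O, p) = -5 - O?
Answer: -777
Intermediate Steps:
z(C, a) = 5/2 - C/2 (z(C, a) = -(C - 5)/2 = -(-5 + C)/2 = 5/2 - C/2)
(37*z(6, S(6, -2)))*42 = (37*(5/2 - ½*6))*42 = (37*(5/2 - 3))*42 = (37*(-½))*42 = -37/2*42 = -777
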